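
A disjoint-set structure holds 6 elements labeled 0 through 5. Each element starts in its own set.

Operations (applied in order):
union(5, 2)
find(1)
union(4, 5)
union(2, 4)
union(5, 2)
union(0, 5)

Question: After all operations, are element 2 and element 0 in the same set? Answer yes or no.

Answer: yes

Derivation:
Step 1: union(5, 2) -> merged; set of 5 now {2, 5}
Step 2: find(1) -> no change; set of 1 is {1}
Step 3: union(4, 5) -> merged; set of 4 now {2, 4, 5}
Step 4: union(2, 4) -> already same set; set of 2 now {2, 4, 5}
Step 5: union(5, 2) -> already same set; set of 5 now {2, 4, 5}
Step 6: union(0, 5) -> merged; set of 0 now {0, 2, 4, 5}
Set of 2: {0, 2, 4, 5}; 0 is a member.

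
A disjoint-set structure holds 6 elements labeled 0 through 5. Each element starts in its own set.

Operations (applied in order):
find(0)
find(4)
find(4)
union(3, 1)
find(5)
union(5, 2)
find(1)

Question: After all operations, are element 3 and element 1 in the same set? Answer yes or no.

Answer: yes

Derivation:
Step 1: find(0) -> no change; set of 0 is {0}
Step 2: find(4) -> no change; set of 4 is {4}
Step 3: find(4) -> no change; set of 4 is {4}
Step 4: union(3, 1) -> merged; set of 3 now {1, 3}
Step 5: find(5) -> no change; set of 5 is {5}
Step 6: union(5, 2) -> merged; set of 5 now {2, 5}
Step 7: find(1) -> no change; set of 1 is {1, 3}
Set of 3: {1, 3}; 1 is a member.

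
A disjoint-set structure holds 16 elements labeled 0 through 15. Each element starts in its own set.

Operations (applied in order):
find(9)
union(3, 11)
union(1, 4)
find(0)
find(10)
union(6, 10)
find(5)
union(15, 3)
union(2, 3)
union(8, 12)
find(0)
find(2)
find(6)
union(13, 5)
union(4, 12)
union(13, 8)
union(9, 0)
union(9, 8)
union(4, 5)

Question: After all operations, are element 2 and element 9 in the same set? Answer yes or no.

Step 1: find(9) -> no change; set of 9 is {9}
Step 2: union(3, 11) -> merged; set of 3 now {3, 11}
Step 3: union(1, 4) -> merged; set of 1 now {1, 4}
Step 4: find(0) -> no change; set of 0 is {0}
Step 5: find(10) -> no change; set of 10 is {10}
Step 6: union(6, 10) -> merged; set of 6 now {6, 10}
Step 7: find(5) -> no change; set of 5 is {5}
Step 8: union(15, 3) -> merged; set of 15 now {3, 11, 15}
Step 9: union(2, 3) -> merged; set of 2 now {2, 3, 11, 15}
Step 10: union(8, 12) -> merged; set of 8 now {8, 12}
Step 11: find(0) -> no change; set of 0 is {0}
Step 12: find(2) -> no change; set of 2 is {2, 3, 11, 15}
Step 13: find(6) -> no change; set of 6 is {6, 10}
Step 14: union(13, 5) -> merged; set of 13 now {5, 13}
Step 15: union(4, 12) -> merged; set of 4 now {1, 4, 8, 12}
Step 16: union(13, 8) -> merged; set of 13 now {1, 4, 5, 8, 12, 13}
Step 17: union(9, 0) -> merged; set of 9 now {0, 9}
Step 18: union(9, 8) -> merged; set of 9 now {0, 1, 4, 5, 8, 9, 12, 13}
Step 19: union(4, 5) -> already same set; set of 4 now {0, 1, 4, 5, 8, 9, 12, 13}
Set of 2: {2, 3, 11, 15}; 9 is not a member.

Answer: no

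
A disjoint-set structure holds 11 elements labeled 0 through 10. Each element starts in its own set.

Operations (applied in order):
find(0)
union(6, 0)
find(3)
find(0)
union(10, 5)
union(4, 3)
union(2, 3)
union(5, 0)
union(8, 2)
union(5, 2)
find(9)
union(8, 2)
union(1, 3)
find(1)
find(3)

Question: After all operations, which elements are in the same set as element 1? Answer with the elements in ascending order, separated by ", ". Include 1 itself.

Step 1: find(0) -> no change; set of 0 is {0}
Step 2: union(6, 0) -> merged; set of 6 now {0, 6}
Step 3: find(3) -> no change; set of 3 is {3}
Step 4: find(0) -> no change; set of 0 is {0, 6}
Step 5: union(10, 5) -> merged; set of 10 now {5, 10}
Step 6: union(4, 3) -> merged; set of 4 now {3, 4}
Step 7: union(2, 3) -> merged; set of 2 now {2, 3, 4}
Step 8: union(5, 0) -> merged; set of 5 now {0, 5, 6, 10}
Step 9: union(8, 2) -> merged; set of 8 now {2, 3, 4, 8}
Step 10: union(5, 2) -> merged; set of 5 now {0, 2, 3, 4, 5, 6, 8, 10}
Step 11: find(9) -> no change; set of 9 is {9}
Step 12: union(8, 2) -> already same set; set of 8 now {0, 2, 3, 4, 5, 6, 8, 10}
Step 13: union(1, 3) -> merged; set of 1 now {0, 1, 2, 3, 4, 5, 6, 8, 10}
Step 14: find(1) -> no change; set of 1 is {0, 1, 2, 3, 4, 5, 6, 8, 10}
Step 15: find(3) -> no change; set of 3 is {0, 1, 2, 3, 4, 5, 6, 8, 10}
Component of 1: {0, 1, 2, 3, 4, 5, 6, 8, 10}

Answer: 0, 1, 2, 3, 4, 5, 6, 8, 10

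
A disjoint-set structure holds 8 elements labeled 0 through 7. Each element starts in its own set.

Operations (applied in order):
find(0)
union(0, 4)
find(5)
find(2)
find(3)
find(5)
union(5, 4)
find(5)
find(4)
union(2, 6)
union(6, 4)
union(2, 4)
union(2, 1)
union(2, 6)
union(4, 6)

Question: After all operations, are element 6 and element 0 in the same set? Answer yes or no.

Answer: yes

Derivation:
Step 1: find(0) -> no change; set of 0 is {0}
Step 2: union(0, 4) -> merged; set of 0 now {0, 4}
Step 3: find(5) -> no change; set of 5 is {5}
Step 4: find(2) -> no change; set of 2 is {2}
Step 5: find(3) -> no change; set of 3 is {3}
Step 6: find(5) -> no change; set of 5 is {5}
Step 7: union(5, 4) -> merged; set of 5 now {0, 4, 5}
Step 8: find(5) -> no change; set of 5 is {0, 4, 5}
Step 9: find(4) -> no change; set of 4 is {0, 4, 5}
Step 10: union(2, 6) -> merged; set of 2 now {2, 6}
Step 11: union(6, 4) -> merged; set of 6 now {0, 2, 4, 5, 6}
Step 12: union(2, 4) -> already same set; set of 2 now {0, 2, 4, 5, 6}
Step 13: union(2, 1) -> merged; set of 2 now {0, 1, 2, 4, 5, 6}
Step 14: union(2, 6) -> already same set; set of 2 now {0, 1, 2, 4, 5, 6}
Step 15: union(4, 6) -> already same set; set of 4 now {0, 1, 2, 4, 5, 6}
Set of 6: {0, 1, 2, 4, 5, 6}; 0 is a member.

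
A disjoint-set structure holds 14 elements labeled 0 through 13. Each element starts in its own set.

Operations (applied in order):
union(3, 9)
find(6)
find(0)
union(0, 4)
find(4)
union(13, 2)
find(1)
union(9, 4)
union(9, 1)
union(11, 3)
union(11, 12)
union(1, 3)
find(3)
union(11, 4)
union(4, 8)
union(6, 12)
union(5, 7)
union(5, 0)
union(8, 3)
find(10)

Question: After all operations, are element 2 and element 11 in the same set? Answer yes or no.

Answer: no

Derivation:
Step 1: union(3, 9) -> merged; set of 3 now {3, 9}
Step 2: find(6) -> no change; set of 6 is {6}
Step 3: find(0) -> no change; set of 0 is {0}
Step 4: union(0, 4) -> merged; set of 0 now {0, 4}
Step 5: find(4) -> no change; set of 4 is {0, 4}
Step 6: union(13, 2) -> merged; set of 13 now {2, 13}
Step 7: find(1) -> no change; set of 1 is {1}
Step 8: union(9, 4) -> merged; set of 9 now {0, 3, 4, 9}
Step 9: union(9, 1) -> merged; set of 9 now {0, 1, 3, 4, 9}
Step 10: union(11, 3) -> merged; set of 11 now {0, 1, 3, 4, 9, 11}
Step 11: union(11, 12) -> merged; set of 11 now {0, 1, 3, 4, 9, 11, 12}
Step 12: union(1, 3) -> already same set; set of 1 now {0, 1, 3, 4, 9, 11, 12}
Step 13: find(3) -> no change; set of 3 is {0, 1, 3, 4, 9, 11, 12}
Step 14: union(11, 4) -> already same set; set of 11 now {0, 1, 3, 4, 9, 11, 12}
Step 15: union(4, 8) -> merged; set of 4 now {0, 1, 3, 4, 8, 9, 11, 12}
Step 16: union(6, 12) -> merged; set of 6 now {0, 1, 3, 4, 6, 8, 9, 11, 12}
Step 17: union(5, 7) -> merged; set of 5 now {5, 7}
Step 18: union(5, 0) -> merged; set of 5 now {0, 1, 3, 4, 5, 6, 7, 8, 9, 11, 12}
Step 19: union(8, 3) -> already same set; set of 8 now {0, 1, 3, 4, 5, 6, 7, 8, 9, 11, 12}
Step 20: find(10) -> no change; set of 10 is {10}
Set of 2: {2, 13}; 11 is not a member.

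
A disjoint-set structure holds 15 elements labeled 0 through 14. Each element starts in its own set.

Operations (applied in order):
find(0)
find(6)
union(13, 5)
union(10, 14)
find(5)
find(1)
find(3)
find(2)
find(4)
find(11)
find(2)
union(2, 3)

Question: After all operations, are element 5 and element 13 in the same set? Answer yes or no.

Step 1: find(0) -> no change; set of 0 is {0}
Step 2: find(6) -> no change; set of 6 is {6}
Step 3: union(13, 5) -> merged; set of 13 now {5, 13}
Step 4: union(10, 14) -> merged; set of 10 now {10, 14}
Step 5: find(5) -> no change; set of 5 is {5, 13}
Step 6: find(1) -> no change; set of 1 is {1}
Step 7: find(3) -> no change; set of 3 is {3}
Step 8: find(2) -> no change; set of 2 is {2}
Step 9: find(4) -> no change; set of 4 is {4}
Step 10: find(11) -> no change; set of 11 is {11}
Step 11: find(2) -> no change; set of 2 is {2}
Step 12: union(2, 3) -> merged; set of 2 now {2, 3}
Set of 5: {5, 13}; 13 is a member.

Answer: yes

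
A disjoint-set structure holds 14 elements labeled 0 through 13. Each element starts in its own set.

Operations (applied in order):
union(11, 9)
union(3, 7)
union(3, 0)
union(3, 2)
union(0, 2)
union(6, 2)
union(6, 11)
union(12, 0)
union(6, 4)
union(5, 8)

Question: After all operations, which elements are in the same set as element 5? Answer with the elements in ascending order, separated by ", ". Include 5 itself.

Step 1: union(11, 9) -> merged; set of 11 now {9, 11}
Step 2: union(3, 7) -> merged; set of 3 now {3, 7}
Step 3: union(3, 0) -> merged; set of 3 now {0, 3, 7}
Step 4: union(3, 2) -> merged; set of 3 now {0, 2, 3, 7}
Step 5: union(0, 2) -> already same set; set of 0 now {0, 2, 3, 7}
Step 6: union(6, 2) -> merged; set of 6 now {0, 2, 3, 6, 7}
Step 7: union(6, 11) -> merged; set of 6 now {0, 2, 3, 6, 7, 9, 11}
Step 8: union(12, 0) -> merged; set of 12 now {0, 2, 3, 6, 7, 9, 11, 12}
Step 9: union(6, 4) -> merged; set of 6 now {0, 2, 3, 4, 6, 7, 9, 11, 12}
Step 10: union(5, 8) -> merged; set of 5 now {5, 8}
Component of 5: {5, 8}

Answer: 5, 8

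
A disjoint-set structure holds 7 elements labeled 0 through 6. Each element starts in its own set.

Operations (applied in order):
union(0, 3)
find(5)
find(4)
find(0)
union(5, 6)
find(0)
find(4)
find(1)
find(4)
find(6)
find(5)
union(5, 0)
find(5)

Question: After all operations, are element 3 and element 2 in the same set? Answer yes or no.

Answer: no

Derivation:
Step 1: union(0, 3) -> merged; set of 0 now {0, 3}
Step 2: find(5) -> no change; set of 5 is {5}
Step 3: find(4) -> no change; set of 4 is {4}
Step 4: find(0) -> no change; set of 0 is {0, 3}
Step 5: union(5, 6) -> merged; set of 5 now {5, 6}
Step 6: find(0) -> no change; set of 0 is {0, 3}
Step 7: find(4) -> no change; set of 4 is {4}
Step 8: find(1) -> no change; set of 1 is {1}
Step 9: find(4) -> no change; set of 4 is {4}
Step 10: find(6) -> no change; set of 6 is {5, 6}
Step 11: find(5) -> no change; set of 5 is {5, 6}
Step 12: union(5, 0) -> merged; set of 5 now {0, 3, 5, 6}
Step 13: find(5) -> no change; set of 5 is {0, 3, 5, 6}
Set of 3: {0, 3, 5, 6}; 2 is not a member.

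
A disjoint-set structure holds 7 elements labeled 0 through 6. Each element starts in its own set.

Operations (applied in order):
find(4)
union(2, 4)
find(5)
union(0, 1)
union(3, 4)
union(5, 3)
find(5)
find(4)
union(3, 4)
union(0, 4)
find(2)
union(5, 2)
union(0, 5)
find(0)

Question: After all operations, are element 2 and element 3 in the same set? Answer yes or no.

Answer: yes

Derivation:
Step 1: find(4) -> no change; set of 4 is {4}
Step 2: union(2, 4) -> merged; set of 2 now {2, 4}
Step 3: find(5) -> no change; set of 5 is {5}
Step 4: union(0, 1) -> merged; set of 0 now {0, 1}
Step 5: union(3, 4) -> merged; set of 3 now {2, 3, 4}
Step 6: union(5, 3) -> merged; set of 5 now {2, 3, 4, 5}
Step 7: find(5) -> no change; set of 5 is {2, 3, 4, 5}
Step 8: find(4) -> no change; set of 4 is {2, 3, 4, 5}
Step 9: union(3, 4) -> already same set; set of 3 now {2, 3, 4, 5}
Step 10: union(0, 4) -> merged; set of 0 now {0, 1, 2, 3, 4, 5}
Step 11: find(2) -> no change; set of 2 is {0, 1, 2, 3, 4, 5}
Step 12: union(5, 2) -> already same set; set of 5 now {0, 1, 2, 3, 4, 5}
Step 13: union(0, 5) -> already same set; set of 0 now {0, 1, 2, 3, 4, 5}
Step 14: find(0) -> no change; set of 0 is {0, 1, 2, 3, 4, 5}
Set of 2: {0, 1, 2, 3, 4, 5}; 3 is a member.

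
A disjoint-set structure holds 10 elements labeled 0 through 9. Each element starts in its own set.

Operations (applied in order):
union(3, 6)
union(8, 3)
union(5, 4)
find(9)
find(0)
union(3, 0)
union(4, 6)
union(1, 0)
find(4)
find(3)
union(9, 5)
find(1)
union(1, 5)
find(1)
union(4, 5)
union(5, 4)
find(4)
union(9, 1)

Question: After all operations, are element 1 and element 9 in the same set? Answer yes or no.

Answer: yes

Derivation:
Step 1: union(3, 6) -> merged; set of 3 now {3, 6}
Step 2: union(8, 3) -> merged; set of 8 now {3, 6, 8}
Step 3: union(5, 4) -> merged; set of 5 now {4, 5}
Step 4: find(9) -> no change; set of 9 is {9}
Step 5: find(0) -> no change; set of 0 is {0}
Step 6: union(3, 0) -> merged; set of 3 now {0, 3, 6, 8}
Step 7: union(4, 6) -> merged; set of 4 now {0, 3, 4, 5, 6, 8}
Step 8: union(1, 0) -> merged; set of 1 now {0, 1, 3, 4, 5, 6, 8}
Step 9: find(4) -> no change; set of 4 is {0, 1, 3, 4, 5, 6, 8}
Step 10: find(3) -> no change; set of 3 is {0, 1, 3, 4, 5, 6, 8}
Step 11: union(9, 5) -> merged; set of 9 now {0, 1, 3, 4, 5, 6, 8, 9}
Step 12: find(1) -> no change; set of 1 is {0, 1, 3, 4, 5, 6, 8, 9}
Step 13: union(1, 5) -> already same set; set of 1 now {0, 1, 3, 4, 5, 6, 8, 9}
Step 14: find(1) -> no change; set of 1 is {0, 1, 3, 4, 5, 6, 8, 9}
Step 15: union(4, 5) -> already same set; set of 4 now {0, 1, 3, 4, 5, 6, 8, 9}
Step 16: union(5, 4) -> already same set; set of 5 now {0, 1, 3, 4, 5, 6, 8, 9}
Step 17: find(4) -> no change; set of 4 is {0, 1, 3, 4, 5, 6, 8, 9}
Step 18: union(9, 1) -> already same set; set of 9 now {0, 1, 3, 4, 5, 6, 8, 9}
Set of 1: {0, 1, 3, 4, 5, 6, 8, 9}; 9 is a member.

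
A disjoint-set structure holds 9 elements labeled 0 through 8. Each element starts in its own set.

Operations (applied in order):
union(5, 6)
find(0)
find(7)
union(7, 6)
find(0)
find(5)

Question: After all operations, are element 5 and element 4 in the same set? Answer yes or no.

Answer: no

Derivation:
Step 1: union(5, 6) -> merged; set of 5 now {5, 6}
Step 2: find(0) -> no change; set of 0 is {0}
Step 3: find(7) -> no change; set of 7 is {7}
Step 4: union(7, 6) -> merged; set of 7 now {5, 6, 7}
Step 5: find(0) -> no change; set of 0 is {0}
Step 6: find(5) -> no change; set of 5 is {5, 6, 7}
Set of 5: {5, 6, 7}; 4 is not a member.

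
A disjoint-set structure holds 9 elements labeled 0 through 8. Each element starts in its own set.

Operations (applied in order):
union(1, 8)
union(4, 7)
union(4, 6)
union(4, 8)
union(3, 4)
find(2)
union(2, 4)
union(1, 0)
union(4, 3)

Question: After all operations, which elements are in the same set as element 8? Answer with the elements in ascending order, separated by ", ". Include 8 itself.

Answer: 0, 1, 2, 3, 4, 6, 7, 8

Derivation:
Step 1: union(1, 8) -> merged; set of 1 now {1, 8}
Step 2: union(4, 7) -> merged; set of 4 now {4, 7}
Step 3: union(4, 6) -> merged; set of 4 now {4, 6, 7}
Step 4: union(4, 8) -> merged; set of 4 now {1, 4, 6, 7, 8}
Step 5: union(3, 4) -> merged; set of 3 now {1, 3, 4, 6, 7, 8}
Step 6: find(2) -> no change; set of 2 is {2}
Step 7: union(2, 4) -> merged; set of 2 now {1, 2, 3, 4, 6, 7, 8}
Step 8: union(1, 0) -> merged; set of 1 now {0, 1, 2, 3, 4, 6, 7, 8}
Step 9: union(4, 3) -> already same set; set of 4 now {0, 1, 2, 3, 4, 6, 7, 8}
Component of 8: {0, 1, 2, 3, 4, 6, 7, 8}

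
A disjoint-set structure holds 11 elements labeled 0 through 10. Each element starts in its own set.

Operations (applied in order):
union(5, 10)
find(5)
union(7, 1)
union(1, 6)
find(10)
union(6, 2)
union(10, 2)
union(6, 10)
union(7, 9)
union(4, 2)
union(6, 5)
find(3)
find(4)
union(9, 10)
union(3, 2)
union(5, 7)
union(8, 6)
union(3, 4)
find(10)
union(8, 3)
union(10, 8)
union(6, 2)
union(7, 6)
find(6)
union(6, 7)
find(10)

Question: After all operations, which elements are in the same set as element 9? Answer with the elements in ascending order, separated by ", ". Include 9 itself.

Answer: 1, 2, 3, 4, 5, 6, 7, 8, 9, 10

Derivation:
Step 1: union(5, 10) -> merged; set of 5 now {5, 10}
Step 2: find(5) -> no change; set of 5 is {5, 10}
Step 3: union(7, 1) -> merged; set of 7 now {1, 7}
Step 4: union(1, 6) -> merged; set of 1 now {1, 6, 7}
Step 5: find(10) -> no change; set of 10 is {5, 10}
Step 6: union(6, 2) -> merged; set of 6 now {1, 2, 6, 7}
Step 7: union(10, 2) -> merged; set of 10 now {1, 2, 5, 6, 7, 10}
Step 8: union(6, 10) -> already same set; set of 6 now {1, 2, 5, 6, 7, 10}
Step 9: union(7, 9) -> merged; set of 7 now {1, 2, 5, 6, 7, 9, 10}
Step 10: union(4, 2) -> merged; set of 4 now {1, 2, 4, 5, 6, 7, 9, 10}
Step 11: union(6, 5) -> already same set; set of 6 now {1, 2, 4, 5, 6, 7, 9, 10}
Step 12: find(3) -> no change; set of 3 is {3}
Step 13: find(4) -> no change; set of 4 is {1, 2, 4, 5, 6, 7, 9, 10}
Step 14: union(9, 10) -> already same set; set of 9 now {1, 2, 4, 5, 6, 7, 9, 10}
Step 15: union(3, 2) -> merged; set of 3 now {1, 2, 3, 4, 5, 6, 7, 9, 10}
Step 16: union(5, 7) -> already same set; set of 5 now {1, 2, 3, 4, 5, 6, 7, 9, 10}
Step 17: union(8, 6) -> merged; set of 8 now {1, 2, 3, 4, 5, 6, 7, 8, 9, 10}
Step 18: union(3, 4) -> already same set; set of 3 now {1, 2, 3, 4, 5, 6, 7, 8, 9, 10}
Step 19: find(10) -> no change; set of 10 is {1, 2, 3, 4, 5, 6, 7, 8, 9, 10}
Step 20: union(8, 3) -> already same set; set of 8 now {1, 2, 3, 4, 5, 6, 7, 8, 9, 10}
Step 21: union(10, 8) -> already same set; set of 10 now {1, 2, 3, 4, 5, 6, 7, 8, 9, 10}
Step 22: union(6, 2) -> already same set; set of 6 now {1, 2, 3, 4, 5, 6, 7, 8, 9, 10}
Step 23: union(7, 6) -> already same set; set of 7 now {1, 2, 3, 4, 5, 6, 7, 8, 9, 10}
Step 24: find(6) -> no change; set of 6 is {1, 2, 3, 4, 5, 6, 7, 8, 9, 10}
Step 25: union(6, 7) -> already same set; set of 6 now {1, 2, 3, 4, 5, 6, 7, 8, 9, 10}
Step 26: find(10) -> no change; set of 10 is {1, 2, 3, 4, 5, 6, 7, 8, 9, 10}
Component of 9: {1, 2, 3, 4, 5, 6, 7, 8, 9, 10}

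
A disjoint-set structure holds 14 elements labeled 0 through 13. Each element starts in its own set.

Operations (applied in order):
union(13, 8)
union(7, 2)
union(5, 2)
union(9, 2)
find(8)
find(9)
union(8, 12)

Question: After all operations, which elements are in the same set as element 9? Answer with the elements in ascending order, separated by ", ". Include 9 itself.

Step 1: union(13, 8) -> merged; set of 13 now {8, 13}
Step 2: union(7, 2) -> merged; set of 7 now {2, 7}
Step 3: union(5, 2) -> merged; set of 5 now {2, 5, 7}
Step 4: union(9, 2) -> merged; set of 9 now {2, 5, 7, 9}
Step 5: find(8) -> no change; set of 8 is {8, 13}
Step 6: find(9) -> no change; set of 9 is {2, 5, 7, 9}
Step 7: union(8, 12) -> merged; set of 8 now {8, 12, 13}
Component of 9: {2, 5, 7, 9}

Answer: 2, 5, 7, 9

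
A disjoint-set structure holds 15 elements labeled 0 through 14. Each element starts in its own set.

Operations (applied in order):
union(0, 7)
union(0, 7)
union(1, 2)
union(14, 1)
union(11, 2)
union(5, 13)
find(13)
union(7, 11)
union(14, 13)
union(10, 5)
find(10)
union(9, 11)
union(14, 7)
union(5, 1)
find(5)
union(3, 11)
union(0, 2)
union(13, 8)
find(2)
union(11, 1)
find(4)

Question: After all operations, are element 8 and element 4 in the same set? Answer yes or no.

Answer: no

Derivation:
Step 1: union(0, 7) -> merged; set of 0 now {0, 7}
Step 2: union(0, 7) -> already same set; set of 0 now {0, 7}
Step 3: union(1, 2) -> merged; set of 1 now {1, 2}
Step 4: union(14, 1) -> merged; set of 14 now {1, 2, 14}
Step 5: union(11, 2) -> merged; set of 11 now {1, 2, 11, 14}
Step 6: union(5, 13) -> merged; set of 5 now {5, 13}
Step 7: find(13) -> no change; set of 13 is {5, 13}
Step 8: union(7, 11) -> merged; set of 7 now {0, 1, 2, 7, 11, 14}
Step 9: union(14, 13) -> merged; set of 14 now {0, 1, 2, 5, 7, 11, 13, 14}
Step 10: union(10, 5) -> merged; set of 10 now {0, 1, 2, 5, 7, 10, 11, 13, 14}
Step 11: find(10) -> no change; set of 10 is {0, 1, 2, 5, 7, 10, 11, 13, 14}
Step 12: union(9, 11) -> merged; set of 9 now {0, 1, 2, 5, 7, 9, 10, 11, 13, 14}
Step 13: union(14, 7) -> already same set; set of 14 now {0, 1, 2, 5, 7, 9, 10, 11, 13, 14}
Step 14: union(5, 1) -> already same set; set of 5 now {0, 1, 2, 5, 7, 9, 10, 11, 13, 14}
Step 15: find(5) -> no change; set of 5 is {0, 1, 2, 5, 7, 9, 10, 11, 13, 14}
Step 16: union(3, 11) -> merged; set of 3 now {0, 1, 2, 3, 5, 7, 9, 10, 11, 13, 14}
Step 17: union(0, 2) -> already same set; set of 0 now {0, 1, 2, 3, 5, 7, 9, 10, 11, 13, 14}
Step 18: union(13, 8) -> merged; set of 13 now {0, 1, 2, 3, 5, 7, 8, 9, 10, 11, 13, 14}
Step 19: find(2) -> no change; set of 2 is {0, 1, 2, 3, 5, 7, 8, 9, 10, 11, 13, 14}
Step 20: union(11, 1) -> already same set; set of 11 now {0, 1, 2, 3, 5, 7, 8, 9, 10, 11, 13, 14}
Step 21: find(4) -> no change; set of 4 is {4}
Set of 8: {0, 1, 2, 3, 5, 7, 8, 9, 10, 11, 13, 14}; 4 is not a member.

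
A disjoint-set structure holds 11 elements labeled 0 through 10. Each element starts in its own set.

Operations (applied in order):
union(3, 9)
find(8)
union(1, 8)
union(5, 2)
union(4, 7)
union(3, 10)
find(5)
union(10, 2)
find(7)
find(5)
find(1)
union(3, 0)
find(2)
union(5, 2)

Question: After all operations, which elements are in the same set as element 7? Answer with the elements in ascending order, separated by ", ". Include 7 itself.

Step 1: union(3, 9) -> merged; set of 3 now {3, 9}
Step 2: find(8) -> no change; set of 8 is {8}
Step 3: union(1, 8) -> merged; set of 1 now {1, 8}
Step 4: union(5, 2) -> merged; set of 5 now {2, 5}
Step 5: union(4, 7) -> merged; set of 4 now {4, 7}
Step 6: union(3, 10) -> merged; set of 3 now {3, 9, 10}
Step 7: find(5) -> no change; set of 5 is {2, 5}
Step 8: union(10, 2) -> merged; set of 10 now {2, 3, 5, 9, 10}
Step 9: find(7) -> no change; set of 7 is {4, 7}
Step 10: find(5) -> no change; set of 5 is {2, 3, 5, 9, 10}
Step 11: find(1) -> no change; set of 1 is {1, 8}
Step 12: union(3, 0) -> merged; set of 3 now {0, 2, 3, 5, 9, 10}
Step 13: find(2) -> no change; set of 2 is {0, 2, 3, 5, 9, 10}
Step 14: union(5, 2) -> already same set; set of 5 now {0, 2, 3, 5, 9, 10}
Component of 7: {4, 7}

Answer: 4, 7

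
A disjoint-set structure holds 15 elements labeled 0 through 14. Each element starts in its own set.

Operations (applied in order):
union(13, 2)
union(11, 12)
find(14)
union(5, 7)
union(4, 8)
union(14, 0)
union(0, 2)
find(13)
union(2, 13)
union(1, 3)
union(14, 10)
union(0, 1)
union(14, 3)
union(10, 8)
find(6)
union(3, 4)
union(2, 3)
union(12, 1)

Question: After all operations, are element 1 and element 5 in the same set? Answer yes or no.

Step 1: union(13, 2) -> merged; set of 13 now {2, 13}
Step 2: union(11, 12) -> merged; set of 11 now {11, 12}
Step 3: find(14) -> no change; set of 14 is {14}
Step 4: union(5, 7) -> merged; set of 5 now {5, 7}
Step 5: union(4, 8) -> merged; set of 4 now {4, 8}
Step 6: union(14, 0) -> merged; set of 14 now {0, 14}
Step 7: union(0, 2) -> merged; set of 0 now {0, 2, 13, 14}
Step 8: find(13) -> no change; set of 13 is {0, 2, 13, 14}
Step 9: union(2, 13) -> already same set; set of 2 now {0, 2, 13, 14}
Step 10: union(1, 3) -> merged; set of 1 now {1, 3}
Step 11: union(14, 10) -> merged; set of 14 now {0, 2, 10, 13, 14}
Step 12: union(0, 1) -> merged; set of 0 now {0, 1, 2, 3, 10, 13, 14}
Step 13: union(14, 3) -> already same set; set of 14 now {0, 1, 2, 3, 10, 13, 14}
Step 14: union(10, 8) -> merged; set of 10 now {0, 1, 2, 3, 4, 8, 10, 13, 14}
Step 15: find(6) -> no change; set of 6 is {6}
Step 16: union(3, 4) -> already same set; set of 3 now {0, 1, 2, 3, 4, 8, 10, 13, 14}
Step 17: union(2, 3) -> already same set; set of 2 now {0, 1, 2, 3, 4, 8, 10, 13, 14}
Step 18: union(12, 1) -> merged; set of 12 now {0, 1, 2, 3, 4, 8, 10, 11, 12, 13, 14}
Set of 1: {0, 1, 2, 3, 4, 8, 10, 11, 12, 13, 14}; 5 is not a member.

Answer: no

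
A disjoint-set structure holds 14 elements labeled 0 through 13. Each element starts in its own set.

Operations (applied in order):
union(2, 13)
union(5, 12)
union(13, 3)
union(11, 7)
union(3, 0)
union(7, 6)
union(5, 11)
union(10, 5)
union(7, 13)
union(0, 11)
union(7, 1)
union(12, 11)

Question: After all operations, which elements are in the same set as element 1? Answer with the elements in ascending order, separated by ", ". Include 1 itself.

Step 1: union(2, 13) -> merged; set of 2 now {2, 13}
Step 2: union(5, 12) -> merged; set of 5 now {5, 12}
Step 3: union(13, 3) -> merged; set of 13 now {2, 3, 13}
Step 4: union(11, 7) -> merged; set of 11 now {7, 11}
Step 5: union(3, 0) -> merged; set of 3 now {0, 2, 3, 13}
Step 6: union(7, 6) -> merged; set of 7 now {6, 7, 11}
Step 7: union(5, 11) -> merged; set of 5 now {5, 6, 7, 11, 12}
Step 8: union(10, 5) -> merged; set of 10 now {5, 6, 7, 10, 11, 12}
Step 9: union(7, 13) -> merged; set of 7 now {0, 2, 3, 5, 6, 7, 10, 11, 12, 13}
Step 10: union(0, 11) -> already same set; set of 0 now {0, 2, 3, 5, 6, 7, 10, 11, 12, 13}
Step 11: union(7, 1) -> merged; set of 7 now {0, 1, 2, 3, 5, 6, 7, 10, 11, 12, 13}
Step 12: union(12, 11) -> already same set; set of 12 now {0, 1, 2, 3, 5, 6, 7, 10, 11, 12, 13}
Component of 1: {0, 1, 2, 3, 5, 6, 7, 10, 11, 12, 13}

Answer: 0, 1, 2, 3, 5, 6, 7, 10, 11, 12, 13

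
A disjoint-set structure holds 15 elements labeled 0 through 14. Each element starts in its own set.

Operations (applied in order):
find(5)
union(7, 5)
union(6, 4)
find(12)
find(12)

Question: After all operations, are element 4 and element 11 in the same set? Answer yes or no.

Answer: no

Derivation:
Step 1: find(5) -> no change; set of 5 is {5}
Step 2: union(7, 5) -> merged; set of 7 now {5, 7}
Step 3: union(6, 4) -> merged; set of 6 now {4, 6}
Step 4: find(12) -> no change; set of 12 is {12}
Step 5: find(12) -> no change; set of 12 is {12}
Set of 4: {4, 6}; 11 is not a member.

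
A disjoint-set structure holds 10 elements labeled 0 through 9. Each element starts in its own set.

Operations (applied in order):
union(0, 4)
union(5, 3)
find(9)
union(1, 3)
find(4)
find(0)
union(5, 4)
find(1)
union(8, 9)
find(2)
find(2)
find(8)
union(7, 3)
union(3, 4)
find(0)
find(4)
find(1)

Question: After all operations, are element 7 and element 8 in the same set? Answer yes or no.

Answer: no

Derivation:
Step 1: union(0, 4) -> merged; set of 0 now {0, 4}
Step 2: union(5, 3) -> merged; set of 5 now {3, 5}
Step 3: find(9) -> no change; set of 9 is {9}
Step 4: union(1, 3) -> merged; set of 1 now {1, 3, 5}
Step 5: find(4) -> no change; set of 4 is {0, 4}
Step 6: find(0) -> no change; set of 0 is {0, 4}
Step 7: union(5, 4) -> merged; set of 5 now {0, 1, 3, 4, 5}
Step 8: find(1) -> no change; set of 1 is {0, 1, 3, 4, 5}
Step 9: union(8, 9) -> merged; set of 8 now {8, 9}
Step 10: find(2) -> no change; set of 2 is {2}
Step 11: find(2) -> no change; set of 2 is {2}
Step 12: find(8) -> no change; set of 8 is {8, 9}
Step 13: union(7, 3) -> merged; set of 7 now {0, 1, 3, 4, 5, 7}
Step 14: union(3, 4) -> already same set; set of 3 now {0, 1, 3, 4, 5, 7}
Step 15: find(0) -> no change; set of 0 is {0, 1, 3, 4, 5, 7}
Step 16: find(4) -> no change; set of 4 is {0, 1, 3, 4, 5, 7}
Step 17: find(1) -> no change; set of 1 is {0, 1, 3, 4, 5, 7}
Set of 7: {0, 1, 3, 4, 5, 7}; 8 is not a member.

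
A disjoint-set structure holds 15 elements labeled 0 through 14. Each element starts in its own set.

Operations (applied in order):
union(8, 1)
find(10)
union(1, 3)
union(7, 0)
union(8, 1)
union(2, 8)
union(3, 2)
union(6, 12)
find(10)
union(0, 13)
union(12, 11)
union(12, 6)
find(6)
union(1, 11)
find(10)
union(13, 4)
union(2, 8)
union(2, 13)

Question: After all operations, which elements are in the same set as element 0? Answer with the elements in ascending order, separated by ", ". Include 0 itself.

Step 1: union(8, 1) -> merged; set of 8 now {1, 8}
Step 2: find(10) -> no change; set of 10 is {10}
Step 3: union(1, 3) -> merged; set of 1 now {1, 3, 8}
Step 4: union(7, 0) -> merged; set of 7 now {0, 7}
Step 5: union(8, 1) -> already same set; set of 8 now {1, 3, 8}
Step 6: union(2, 8) -> merged; set of 2 now {1, 2, 3, 8}
Step 7: union(3, 2) -> already same set; set of 3 now {1, 2, 3, 8}
Step 8: union(6, 12) -> merged; set of 6 now {6, 12}
Step 9: find(10) -> no change; set of 10 is {10}
Step 10: union(0, 13) -> merged; set of 0 now {0, 7, 13}
Step 11: union(12, 11) -> merged; set of 12 now {6, 11, 12}
Step 12: union(12, 6) -> already same set; set of 12 now {6, 11, 12}
Step 13: find(6) -> no change; set of 6 is {6, 11, 12}
Step 14: union(1, 11) -> merged; set of 1 now {1, 2, 3, 6, 8, 11, 12}
Step 15: find(10) -> no change; set of 10 is {10}
Step 16: union(13, 4) -> merged; set of 13 now {0, 4, 7, 13}
Step 17: union(2, 8) -> already same set; set of 2 now {1, 2, 3, 6, 8, 11, 12}
Step 18: union(2, 13) -> merged; set of 2 now {0, 1, 2, 3, 4, 6, 7, 8, 11, 12, 13}
Component of 0: {0, 1, 2, 3, 4, 6, 7, 8, 11, 12, 13}

Answer: 0, 1, 2, 3, 4, 6, 7, 8, 11, 12, 13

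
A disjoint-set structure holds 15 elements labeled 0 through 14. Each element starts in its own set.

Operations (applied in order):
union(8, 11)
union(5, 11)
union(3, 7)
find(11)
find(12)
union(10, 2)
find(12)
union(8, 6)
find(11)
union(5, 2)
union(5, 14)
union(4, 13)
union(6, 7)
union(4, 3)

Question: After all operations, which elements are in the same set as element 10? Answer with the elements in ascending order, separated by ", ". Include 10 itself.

Answer: 2, 3, 4, 5, 6, 7, 8, 10, 11, 13, 14

Derivation:
Step 1: union(8, 11) -> merged; set of 8 now {8, 11}
Step 2: union(5, 11) -> merged; set of 5 now {5, 8, 11}
Step 3: union(3, 7) -> merged; set of 3 now {3, 7}
Step 4: find(11) -> no change; set of 11 is {5, 8, 11}
Step 5: find(12) -> no change; set of 12 is {12}
Step 6: union(10, 2) -> merged; set of 10 now {2, 10}
Step 7: find(12) -> no change; set of 12 is {12}
Step 8: union(8, 6) -> merged; set of 8 now {5, 6, 8, 11}
Step 9: find(11) -> no change; set of 11 is {5, 6, 8, 11}
Step 10: union(5, 2) -> merged; set of 5 now {2, 5, 6, 8, 10, 11}
Step 11: union(5, 14) -> merged; set of 5 now {2, 5, 6, 8, 10, 11, 14}
Step 12: union(4, 13) -> merged; set of 4 now {4, 13}
Step 13: union(6, 7) -> merged; set of 6 now {2, 3, 5, 6, 7, 8, 10, 11, 14}
Step 14: union(4, 3) -> merged; set of 4 now {2, 3, 4, 5, 6, 7, 8, 10, 11, 13, 14}
Component of 10: {2, 3, 4, 5, 6, 7, 8, 10, 11, 13, 14}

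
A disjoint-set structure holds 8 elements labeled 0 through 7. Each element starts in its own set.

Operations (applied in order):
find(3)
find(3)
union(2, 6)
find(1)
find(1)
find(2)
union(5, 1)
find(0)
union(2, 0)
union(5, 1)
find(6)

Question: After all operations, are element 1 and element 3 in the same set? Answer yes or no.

Answer: no

Derivation:
Step 1: find(3) -> no change; set of 3 is {3}
Step 2: find(3) -> no change; set of 3 is {3}
Step 3: union(2, 6) -> merged; set of 2 now {2, 6}
Step 4: find(1) -> no change; set of 1 is {1}
Step 5: find(1) -> no change; set of 1 is {1}
Step 6: find(2) -> no change; set of 2 is {2, 6}
Step 7: union(5, 1) -> merged; set of 5 now {1, 5}
Step 8: find(0) -> no change; set of 0 is {0}
Step 9: union(2, 0) -> merged; set of 2 now {0, 2, 6}
Step 10: union(5, 1) -> already same set; set of 5 now {1, 5}
Step 11: find(6) -> no change; set of 6 is {0, 2, 6}
Set of 1: {1, 5}; 3 is not a member.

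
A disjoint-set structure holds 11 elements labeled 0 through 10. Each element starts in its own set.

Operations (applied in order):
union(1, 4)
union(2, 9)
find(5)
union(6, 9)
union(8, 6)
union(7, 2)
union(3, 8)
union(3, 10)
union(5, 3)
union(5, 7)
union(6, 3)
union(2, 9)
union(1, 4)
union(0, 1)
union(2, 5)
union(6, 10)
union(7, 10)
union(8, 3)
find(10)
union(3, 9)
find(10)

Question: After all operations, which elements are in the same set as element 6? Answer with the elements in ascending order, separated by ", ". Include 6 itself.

Answer: 2, 3, 5, 6, 7, 8, 9, 10

Derivation:
Step 1: union(1, 4) -> merged; set of 1 now {1, 4}
Step 2: union(2, 9) -> merged; set of 2 now {2, 9}
Step 3: find(5) -> no change; set of 5 is {5}
Step 4: union(6, 9) -> merged; set of 6 now {2, 6, 9}
Step 5: union(8, 6) -> merged; set of 8 now {2, 6, 8, 9}
Step 6: union(7, 2) -> merged; set of 7 now {2, 6, 7, 8, 9}
Step 7: union(3, 8) -> merged; set of 3 now {2, 3, 6, 7, 8, 9}
Step 8: union(3, 10) -> merged; set of 3 now {2, 3, 6, 7, 8, 9, 10}
Step 9: union(5, 3) -> merged; set of 5 now {2, 3, 5, 6, 7, 8, 9, 10}
Step 10: union(5, 7) -> already same set; set of 5 now {2, 3, 5, 6, 7, 8, 9, 10}
Step 11: union(6, 3) -> already same set; set of 6 now {2, 3, 5, 6, 7, 8, 9, 10}
Step 12: union(2, 9) -> already same set; set of 2 now {2, 3, 5, 6, 7, 8, 9, 10}
Step 13: union(1, 4) -> already same set; set of 1 now {1, 4}
Step 14: union(0, 1) -> merged; set of 0 now {0, 1, 4}
Step 15: union(2, 5) -> already same set; set of 2 now {2, 3, 5, 6, 7, 8, 9, 10}
Step 16: union(6, 10) -> already same set; set of 6 now {2, 3, 5, 6, 7, 8, 9, 10}
Step 17: union(7, 10) -> already same set; set of 7 now {2, 3, 5, 6, 7, 8, 9, 10}
Step 18: union(8, 3) -> already same set; set of 8 now {2, 3, 5, 6, 7, 8, 9, 10}
Step 19: find(10) -> no change; set of 10 is {2, 3, 5, 6, 7, 8, 9, 10}
Step 20: union(3, 9) -> already same set; set of 3 now {2, 3, 5, 6, 7, 8, 9, 10}
Step 21: find(10) -> no change; set of 10 is {2, 3, 5, 6, 7, 8, 9, 10}
Component of 6: {2, 3, 5, 6, 7, 8, 9, 10}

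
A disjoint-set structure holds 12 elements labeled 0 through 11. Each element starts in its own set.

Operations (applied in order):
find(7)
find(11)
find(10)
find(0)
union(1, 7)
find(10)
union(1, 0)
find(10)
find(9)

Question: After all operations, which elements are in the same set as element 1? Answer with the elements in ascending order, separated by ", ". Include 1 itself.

Answer: 0, 1, 7

Derivation:
Step 1: find(7) -> no change; set of 7 is {7}
Step 2: find(11) -> no change; set of 11 is {11}
Step 3: find(10) -> no change; set of 10 is {10}
Step 4: find(0) -> no change; set of 0 is {0}
Step 5: union(1, 7) -> merged; set of 1 now {1, 7}
Step 6: find(10) -> no change; set of 10 is {10}
Step 7: union(1, 0) -> merged; set of 1 now {0, 1, 7}
Step 8: find(10) -> no change; set of 10 is {10}
Step 9: find(9) -> no change; set of 9 is {9}
Component of 1: {0, 1, 7}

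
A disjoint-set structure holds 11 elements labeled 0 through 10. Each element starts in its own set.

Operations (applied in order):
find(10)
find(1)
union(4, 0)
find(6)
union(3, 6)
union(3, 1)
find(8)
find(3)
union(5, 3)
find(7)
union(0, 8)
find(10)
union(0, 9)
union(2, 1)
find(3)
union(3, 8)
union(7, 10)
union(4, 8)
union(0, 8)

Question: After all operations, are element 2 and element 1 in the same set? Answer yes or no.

Step 1: find(10) -> no change; set of 10 is {10}
Step 2: find(1) -> no change; set of 1 is {1}
Step 3: union(4, 0) -> merged; set of 4 now {0, 4}
Step 4: find(6) -> no change; set of 6 is {6}
Step 5: union(3, 6) -> merged; set of 3 now {3, 6}
Step 6: union(3, 1) -> merged; set of 3 now {1, 3, 6}
Step 7: find(8) -> no change; set of 8 is {8}
Step 8: find(3) -> no change; set of 3 is {1, 3, 6}
Step 9: union(5, 3) -> merged; set of 5 now {1, 3, 5, 6}
Step 10: find(7) -> no change; set of 7 is {7}
Step 11: union(0, 8) -> merged; set of 0 now {0, 4, 8}
Step 12: find(10) -> no change; set of 10 is {10}
Step 13: union(0, 9) -> merged; set of 0 now {0, 4, 8, 9}
Step 14: union(2, 1) -> merged; set of 2 now {1, 2, 3, 5, 6}
Step 15: find(3) -> no change; set of 3 is {1, 2, 3, 5, 6}
Step 16: union(3, 8) -> merged; set of 3 now {0, 1, 2, 3, 4, 5, 6, 8, 9}
Step 17: union(7, 10) -> merged; set of 7 now {7, 10}
Step 18: union(4, 8) -> already same set; set of 4 now {0, 1, 2, 3, 4, 5, 6, 8, 9}
Step 19: union(0, 8) -> already same set; set of 0 now {0, 1, 2, 3, 4, 5, 6, 8, 9}
Set of 2: {0, 1, 2, 3, 4, 5, 6, 8, 9}; 1 is a member.

Answer: yes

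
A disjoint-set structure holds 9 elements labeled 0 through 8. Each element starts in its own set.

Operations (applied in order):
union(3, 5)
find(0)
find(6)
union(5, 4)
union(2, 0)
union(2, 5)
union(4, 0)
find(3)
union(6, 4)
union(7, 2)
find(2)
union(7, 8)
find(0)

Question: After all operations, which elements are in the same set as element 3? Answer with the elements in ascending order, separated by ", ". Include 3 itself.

Step 1: union(3, 5) -> merged; set of 3 now {3, 5}
Step 2: find(0) -> no change; set of 0 is {0}
Step 3: find(6) -> no change; set of 6 is {6}
Step 4: union(5, 4) -> merged; set of 5 now {3, 4, 5}
Step 5: union(2, 0) -> merged; set of 2 now {0, 2}
Step 6: union(2, 5) -> merged; set of 2 now {0, 2, 3, 4, 5}
Step 7: union(4, 0) -> already same set; set of 4 now {0, 2, 3, 4, 5}
Step 8: find(3) -> no change; set of 3 is {0, 2, 3, 4, 5}
Step 9: union(6, 4) -> merged; set of 6 now {0, 2, 3, 4, 5, 6}
Step 10: union(7, 2) -> merged; set of 7 now {0, 2, 3, 4, 5, 6, 7}
Step 11: find(2) -> no change; set of 2 is {0, 2, 3, 4, 5, 6, 7}
Step 12: union(7, 8) -> merged; set of 7 now {0, 2, 3, 4, 5, 6, 7, 8}
Step 13: find(0) -> no change; set of 0 is {0, 2, 3, 4, 5, 6, 7, 8}
Component of 3: {0, 2, 3, 4, 5, 6, 7, 8}

Answer: 0, 2, 3, 4, 5, 6, 7, 8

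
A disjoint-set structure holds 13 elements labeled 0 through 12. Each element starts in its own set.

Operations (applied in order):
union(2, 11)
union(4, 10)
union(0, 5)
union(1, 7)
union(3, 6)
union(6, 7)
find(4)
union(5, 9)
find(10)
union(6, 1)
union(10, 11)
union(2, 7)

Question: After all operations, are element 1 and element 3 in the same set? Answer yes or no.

Answer: yes

Derivation:
Step 1: union(2, 11) -> merged; set of 2 now {2, 11}
Step 2: union(4, 10) -> merged; set of 4 now {4, 10}
Step 3: union(0, 5) -> merged; set of 0 now {0, 5}
Step 4: union(1, 7) -> merged; set of 1 now {1, 7}
Step 5: union(3, 6) -> merged; set of 3 now {3, 6}
Step 6: union(6, 7) -> merged; set of 6 now {1, 3, 6, 7}
Step 7: find(4) -> no change; set of 4 is {4, 10}
Step 8: union(5, 9) -> merged; set of 5 now {0, 5, 9}
Step 9: find(10) -> no change; set of 10 is {4, 10}
Step 10: union(6, 1) -> already same set; set of 6 now {1, 3, 6, 7}
Step 11: union(10, 11) -> merged; set of 10 now {2, 4, 10, 11}
Step 12: union(2, 7) -> merged; set of 2 now {1, 2, 3, 4, 6, 7, 10, 11}
Set of 1: {1, 2, 3, 4, 6, 7, 10, 11}; 3 is a member.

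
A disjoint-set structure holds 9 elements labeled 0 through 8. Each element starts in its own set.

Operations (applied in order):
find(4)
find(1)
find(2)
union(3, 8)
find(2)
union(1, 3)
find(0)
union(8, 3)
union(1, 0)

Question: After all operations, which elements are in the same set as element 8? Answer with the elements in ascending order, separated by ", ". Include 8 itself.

Step 1: find(4) -> no change; set of 4 is {4}
Step 2: find(1) -> no change; set of 1 is {1}
Step 3: find(2) -> no change; set of 2 is {2}
Step 4: union(3, 8) -> merged; set of 3 now {3, 8}
Step 5: find(2) -> no change; set of 2 is {2}
Step 6: union(1, 3) -> merged; set of 1 now {1, 3, 8}
Step 7: find(0) -> no change; set of 0 is {0}
Step 8: union(8, 3) -> already same set; set of 8 now {1, 3, 8}
Step 9: union(1, 0) -> merged; set of 1 now {0, 1, 3, 8}
Component of 8: {0, 1, 3, 8}

Answer: 0, 1, 3, 8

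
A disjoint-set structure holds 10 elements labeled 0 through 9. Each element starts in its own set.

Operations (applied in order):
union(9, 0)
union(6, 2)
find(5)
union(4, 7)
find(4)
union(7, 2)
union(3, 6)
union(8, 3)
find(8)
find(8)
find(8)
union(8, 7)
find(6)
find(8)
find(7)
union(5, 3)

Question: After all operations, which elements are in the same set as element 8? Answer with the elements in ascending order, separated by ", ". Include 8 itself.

Answer: 2, 3, 4, 5, 6, 7, 8

Derivation:
Step 1: union(9, 0) -> merged; set of 9 now {0, 9}
Step 2: union(6, 2) -> merged; set of 6 now {2, 6}
Step 3: find(5) -> no change; set of 5 is {5}
Step 4: union(4, 7) -> merged; set of 4 now {4, 7}
Step 5: find(4) -> no change; set of 4 is {4, 7}
Step 6: union(7, 2) -> merged; set of 7 now {2, 4, 6, 7}
Step 7: union(3, 6) -> merged; set of 3 now {2, 3, 4, 6, 7}
Step 8: union(8, 3) -> merged; set of 8 now {2, 3, 4, 6, 7, 8}
Step 9: find(8) -> no change; set of 8 is {2, 3, 4, 6, 7, 8}
Step 10: find(8) -> no change; set of 8 is {2, 3, 4, 6, 7, 8}
Step 11: find(8) -> no change; set of 8 is {2, 3, 4, 6, 7, 8}
Step 12: union(8, 7) -> already same set; set of 8 now {2, 3, 4, 6, 7, 8}
Step 13: find(6) -> no change; set of 6 is {2, 3, 4, 6, 7, 8}
Step 14: find(8) -> no change; set of 8 is {2, 3, 4, 6, 7, 8}
Step 15: find(7) -> no change; set of 7 is {2, 3, 4, 6, 7, 8}
Step 16: union(5, 3) -> merged; set of 5 now {2, 3, 4, 5, 6, 7, 8}
Component of 8: {2, 3, 4, 5, 6, 7, 8}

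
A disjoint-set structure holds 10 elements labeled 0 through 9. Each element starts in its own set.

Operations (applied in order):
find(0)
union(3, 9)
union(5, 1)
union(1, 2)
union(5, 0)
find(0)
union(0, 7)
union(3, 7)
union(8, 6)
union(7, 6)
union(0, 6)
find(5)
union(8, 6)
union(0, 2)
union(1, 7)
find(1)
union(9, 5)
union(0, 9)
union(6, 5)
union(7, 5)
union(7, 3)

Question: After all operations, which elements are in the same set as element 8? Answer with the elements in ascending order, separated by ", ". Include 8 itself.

Answer: 0, 1, 2, 3, 5, 6, 7, 8, 9

Derivation:
Step 1: find(0) -> no change; set of 0 is {0}
Step 2: union(3, 9) -> merged; set of 3 now {3, 9}
Step 3: union(5, 1) -> merged; set of 5 now {1, 5}
Step 4: union(1, 2) -> merged; set of 1 now {1, 2, 5}
Step 5: union(5, 0) -> merged; set of 5 now {0, 1, 2, 5}
Step 6: find(0) -> no change; set of 0 is {0, 1, 2, 5}
Step 7: union(0, 7) -> merged; set of 0 now {0, 1, 2, 5, 7}
Step 8: union(3, 7) -> merged; set of 3 now {0, 1, 2, 3, 5, 7, 9}
Step 9: union(8, 6) -> merged; set of 8 now {6, 8}
Step 10: union(7, 6) -> merged; set of 7 now {0, 1, 2, 3, 5, 6, 7, 8, 9}
Step 11: union(0, 6) -> already same set; set of 0 now {0, 1, 2, 3, 5, 6, 7, 8, 9}
Step 12: find(5) -> no change; set of 5 is {0, 1, 2, 3, 5, 6, 7, 8, 9}
Step 13: union(8, 6) -> already same set; set of 8 now {0, 1, 2, 3, 5, 6, 7, 8, 9}
Step 14: union(0, 2) -> already same set; set of 0 now {0, 1, 2, 3, 5, 6, 7, 8, 9}
Step 15: union(1, 7) -> already same set; set of 1 now {0, 1, 2, 3, 5, 6, 7, 8, 9}
Step 16: find(1) -> no change; set of 1 is {0, 1, 2, 3, 5, 6, 7, 8, 9}
Step 17: union(9, 5) -> already same set; set of 9 now {0, 1, 2, 3, 5, 6, 7, 8, 9}
Step 18: union(0, 9) -> already same set; set of 0 now {0, 1, 2, 3, 5, 6, 7, 8, 9}
Step 19: union(6, 5) -> already same set; set of 6 now {0, 1, 2, 3, 5, 6, 7, 8, 9}
Step 20: union(7, 5) -> already same set; set of 7 now {0, 1, 2, 3, 5, 6, 7, 8, 9}
Step 21: union(7, 3) -> already same set; set of 7 now {0, 1, 2, 3, 5, 6, 7, 8, 9}
Component of 8: {0, 1, 2, 3, 5, 6, 7, 8, 9}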